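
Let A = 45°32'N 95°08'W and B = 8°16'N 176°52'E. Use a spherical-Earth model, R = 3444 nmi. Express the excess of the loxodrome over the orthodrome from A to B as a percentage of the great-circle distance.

2.7%

Great circle: σ = 1.4437 rad → d_gc = Rσ = 4971.9 nmi
Rhumb: Δφ = -0.6504, Δλ = -1.5359, Δψ = -0.7498, q = Δφ/Δψ = 0.8674 → d_rh = R√(Δφ²+q²Δλ²) = 5106.1 nmi
Excess = (5106.1 − 4971.9) / 4971.9 = 134.2 / 4971.9 = 2.70% ≈ 2.7%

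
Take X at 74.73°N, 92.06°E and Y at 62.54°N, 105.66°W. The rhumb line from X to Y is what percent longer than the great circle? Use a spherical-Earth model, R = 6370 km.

Great circle: σ = 0.7372 rad → d_gc = Rσ = 4696.3 km
Rhumb: Δφ = -0.2128, Δλ = +2.8323, Δψ = -0.6003, q = Δφ/Δψ = 0.3544 → d_rh = R√(Δφ²+q²Δλ²) = 6536.4 km
Excess = (6536.4 − 4696.3) / 4696.3 = 1840.1 / 4696.3 = 39.18% ≈ 39.2%

39.2%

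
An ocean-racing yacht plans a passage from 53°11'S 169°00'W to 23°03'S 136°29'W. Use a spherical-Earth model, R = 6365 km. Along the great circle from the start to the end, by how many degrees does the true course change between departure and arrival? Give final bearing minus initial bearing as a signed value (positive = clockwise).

-21.1°

At departure: θ₁ = atan2(sin Δλ cos φ₂, cos φ₁ sin φ₂ − sin φ₁ cos φ₂ cos Δλ) = 51.99°
At arrival: θ₂ = atan2(sin Δλ cos φ₁, −cos φ₂ sin φ₁ + sin φ₂ cos φ₁ cos Δλ) = 30.87°
Δθ = θ₂ − θ₁ = -21.1°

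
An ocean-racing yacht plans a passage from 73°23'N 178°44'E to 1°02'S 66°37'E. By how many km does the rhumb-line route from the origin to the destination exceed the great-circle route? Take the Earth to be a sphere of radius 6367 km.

941 km

Great circle: cos σ = sin φ₁ sin φ₂ + cos φ₁ cos φ₂ cos Δλ,  σ = 1.6961 rad → d_gc = 10798.8 km
Rhumb line: Δψ = -1.9420, q = Δφ/Δψ = 0.6688, d_rh = R√(Δφ²+q²Δλ²) = 11739.7 km
Excess = 11739.7 − 10798.8 = 940.9 ≈ 941 km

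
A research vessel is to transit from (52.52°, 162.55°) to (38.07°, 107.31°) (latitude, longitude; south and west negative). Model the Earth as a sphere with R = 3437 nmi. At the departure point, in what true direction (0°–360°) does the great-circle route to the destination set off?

271.7°

N = sin Δλ·cos φ₂ = -0.6468;  D = cos φ₁ sin φ₂ − sin φ₁ cos φ₂ cos Δλ = +0.0190
initial course = atan2(N, D) = 271.68°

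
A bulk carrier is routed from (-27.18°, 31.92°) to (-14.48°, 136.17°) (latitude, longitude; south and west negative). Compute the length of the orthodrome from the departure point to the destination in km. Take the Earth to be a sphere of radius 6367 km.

10625 km

Haversine: a = sin²(Δφ/2)+cos φ₁ cos φ₂ sin²(Δλ/2) = 0.54890;  σ = 2·atan2(√a,√(1−a))
σ = 95.613° → d = Rσ = 6367·1.66875 = 10625 km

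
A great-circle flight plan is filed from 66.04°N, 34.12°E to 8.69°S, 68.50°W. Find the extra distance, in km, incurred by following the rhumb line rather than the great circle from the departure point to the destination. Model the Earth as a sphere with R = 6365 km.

Great circle: cos σ = sin φ₁ sin φ₂ + cos φ₁ cos φ₂ cos Δλ,  σ = 1.7985 rad → d_gc = 11447.7 km
Rhumb line: Δψ = -1.7025, q = Δφ/Δψ = 0.7661, d_rh = R√(Δφ²+q²Δλ²) = 12049.6 km
Excess = 12049.6 − 11447.7 = 601.9 ≈ 602 km

602 km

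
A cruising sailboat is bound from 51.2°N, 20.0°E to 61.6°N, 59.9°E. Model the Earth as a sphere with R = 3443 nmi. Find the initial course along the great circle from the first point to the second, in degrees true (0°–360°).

48.8°

N = sin Δλ·cos φ₂ = +0.3051;  D = cos φ₁ sin φ₂ − sin φ₁ cos φ₂ cos Δλ = +0.2668
initial course = atan2(N, D) = 48.83°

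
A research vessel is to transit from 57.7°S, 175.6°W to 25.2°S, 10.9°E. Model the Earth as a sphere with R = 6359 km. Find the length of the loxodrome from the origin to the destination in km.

Rhumb course C = atan2(Δλ, Δψ) with Δψ = ln[tan(π/4+φ₂/2)/tan(π/4+φ₁/2)] = +0.7846, Δλ = -3.0281 → C = 284.53°
d = R·|Δφ| / |cos C| = 6359·0.56723 / 0.25082 = 14381 km

14381 km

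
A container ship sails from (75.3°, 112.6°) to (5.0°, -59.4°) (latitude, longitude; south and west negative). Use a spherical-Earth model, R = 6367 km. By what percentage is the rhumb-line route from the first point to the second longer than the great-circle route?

29.1%

Great circle: σ = 1.7376 rad → d_gc = Rσ = 11063.3 km
Rhumb: Δφ = -1.2270, Δλ = -3.0020, Δψ = -1.9606, q = Δφ/Δψ = 0.6258 → d_rh = R√(Δφ²+q²Δλ²) = 14286.3 km
Excess = (14286.3 − 11063.3) / 11063.3 = 3223.0 / 11063.3 = 29.13% ≈ 29.1%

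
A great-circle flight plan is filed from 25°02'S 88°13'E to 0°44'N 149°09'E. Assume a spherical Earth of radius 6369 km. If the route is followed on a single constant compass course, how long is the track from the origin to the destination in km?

7158 km

Δψ = ln[tan(π/4+φ₂/2)/tan(π/4+φ₁/2)] = +0.4643;  Δφ = +0.4497 rad,  Δλ = +1.0635 rad
q = Δφ/Δψ = 0.9685
d = R·√(Δφ² + q²Δλ²) = 6369·1.12393 = 7158 km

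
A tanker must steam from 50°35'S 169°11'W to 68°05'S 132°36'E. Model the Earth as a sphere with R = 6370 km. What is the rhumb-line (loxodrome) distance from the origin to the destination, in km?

3756 km

Δψ = ln[tan(π/4+φ₂/2)/tan(π/4+φ₁/2)] = -0.6152;  Δφ = -0.3054 rad,  Δλ = -1.0161 rad
q = Δφ/Δψ = 0.4965
d = R·√(Δφ² + q²Δλ²) = 6370·0.58971 = 3756 km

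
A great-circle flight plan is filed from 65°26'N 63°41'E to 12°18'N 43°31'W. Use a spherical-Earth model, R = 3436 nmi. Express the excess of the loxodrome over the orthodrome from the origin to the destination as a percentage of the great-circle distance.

8.1%

Great circle: σ = 1.4971 rad → d_gc = Rσ = 5144.0 nmi
Rhumb: Δφ = -0.9274, Δλ = -1.8710, Δψ = -1.3082, q = Δφ/Δψ = 0.7089 → d_rh = R√(Δφ²+q²Δλ²) = 5560.8 nmi
Excess = (5560.8 − 5144.0) / 5144.0 = 416.8 / 5144.0 = 8.10% ≈ 8.1%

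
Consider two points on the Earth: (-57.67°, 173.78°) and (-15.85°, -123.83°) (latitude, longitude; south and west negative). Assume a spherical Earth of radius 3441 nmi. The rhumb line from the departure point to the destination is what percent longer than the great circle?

Great circle: σ = 1.0824 rad → d_gc = Rσ = 3724.5 nmi
Rhumb: Δφ = +0.7299, Δλ = +1.0889, Δψ = +0.9581, q = Δφ/Δψ = 0.7618 → d_rh = R√(Δφ²+q²Δλ²) = 3802.1 nmi
Excess = (3802.1 − 3724.5) / 3724.5 = 77.6 / 3724.5 = 2.08% ≈ 2.1%

2.1%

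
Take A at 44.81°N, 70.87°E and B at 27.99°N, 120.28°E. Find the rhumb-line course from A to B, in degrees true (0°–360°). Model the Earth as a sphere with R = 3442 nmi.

Meridional parts: M(φ₁)=+0.8767, M(φ₂)=+0.5092 → ΔM = -0.3675;  Δλ = +0.8624 rad
tan C = Δλ / ΔM = -2.3466 → C = 113.08°

113.1°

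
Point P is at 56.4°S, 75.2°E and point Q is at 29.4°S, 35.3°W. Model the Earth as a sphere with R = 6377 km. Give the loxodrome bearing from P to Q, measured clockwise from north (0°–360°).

288.9°

Meridional parts: M(φ₁)=-1.1976, M(φ₂)=-0.5373 → ΔM = +0.6604;  Δλ = -1.9286 rad
tan C = Δλ / ΔM = -2.9206 → C = 288.90°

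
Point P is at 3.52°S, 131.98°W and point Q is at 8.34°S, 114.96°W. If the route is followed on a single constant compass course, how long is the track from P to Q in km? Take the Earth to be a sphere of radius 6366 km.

Rhumb course C = atan2(Δλ, Δψ) with Δψ = ln[tan(π/4+φ₂/2)/tan(π/4+φ₁/2)] = -0.0846, Δλ = +0.2971 → C = 105.90°
d = R·|Δφ| / |cos C| = 6366·0.08412 / 0.27391 = 1955 km

1955 km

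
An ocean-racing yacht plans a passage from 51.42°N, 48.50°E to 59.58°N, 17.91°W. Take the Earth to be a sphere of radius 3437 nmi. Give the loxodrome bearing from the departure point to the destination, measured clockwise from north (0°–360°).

Δψ = ln[tan(π/4+φ₂/2)/tan(π/4+φ₁/2)] = +0.2526
Δλ = -1.1591 rad (taken the short way round)
course = atan2(Δλ, Δψ) = 282.29°

282.3°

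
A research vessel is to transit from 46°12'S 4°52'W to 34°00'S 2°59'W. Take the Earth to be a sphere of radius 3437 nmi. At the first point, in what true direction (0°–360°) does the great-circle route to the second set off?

7.4°

θ = atan2( sin Δλ·cos φ₂ ,  cos φ₁ sin φ₂ − sin φ₁ cos φ₂ cos Δλ )
  = atan2(+0.0272, +0.2110) = 7.36°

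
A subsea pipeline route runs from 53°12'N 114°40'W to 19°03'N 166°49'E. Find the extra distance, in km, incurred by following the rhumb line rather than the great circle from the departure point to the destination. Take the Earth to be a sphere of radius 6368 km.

250 km

Great circle: cos σ = sin φ₁ sin φ₂ + cos φ₁ cos φ₂ cos Δλ,  σ = 1.1874 rad → d_gc = 7561.3 km
Rhumb line: Δψ = -0.7619, q = Δφ/Δψ = 0.7823, d_rh = R√(Δφ²+q²Δλ²) = 7811.2 km
Excess = 7811.2 − 7561.3 = 249.9 ≈ 250 km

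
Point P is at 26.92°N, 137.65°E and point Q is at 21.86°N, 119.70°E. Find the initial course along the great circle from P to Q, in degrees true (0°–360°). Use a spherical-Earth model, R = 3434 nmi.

256.7°

N = sin Δλ·cos φ₂ = -0.2860;  D = cos φ₁ sin φ₂ − sin φ₁ cos φ₂ cos Δλ = -0.0677
initial course = atan2(N, D) = 256.67°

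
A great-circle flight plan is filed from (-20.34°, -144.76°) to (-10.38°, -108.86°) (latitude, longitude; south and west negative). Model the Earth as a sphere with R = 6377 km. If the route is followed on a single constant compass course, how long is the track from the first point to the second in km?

4004 km

Δψ = ln[tan(π/4+φ₂/2)/tan(π/4+φ₁/2)] = +0.1805;  Δφ = +0.1738 rad,  Δλ = +0.6266 rad
q = Δφ/Δψ = 0.9629
d = R·√(Δφ² + q²Δλ²) = 6377·0.62786 = 4004 km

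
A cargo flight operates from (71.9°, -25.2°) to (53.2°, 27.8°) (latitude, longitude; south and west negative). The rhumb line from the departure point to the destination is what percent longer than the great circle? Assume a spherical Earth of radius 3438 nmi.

Great circle: σ = 0.5093 rad → d_gc = Rσ = 1750.8 nmi
Rhumb: Δφ = -0.3264, Δλ = +0.9250, Δψ = -0.7364, q = Δφ/Δψ = 0.4432 → d_rh = R√(Δφ²+q²Δλ²) = 1801.5 nmi
Excess = (1801.5 − 1750.8) / 1750.8 = 50.7 / 1750.8 = 2.90% ≈ 2.9%

2.9%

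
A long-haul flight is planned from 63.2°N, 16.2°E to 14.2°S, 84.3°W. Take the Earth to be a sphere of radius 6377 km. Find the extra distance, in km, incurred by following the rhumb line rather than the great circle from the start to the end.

Great circle: cos σ = sin φ₁ sin φ₂ + cos φ₁ cos φ₂ cos Δλ,  σ = 1.8740 rad → d_gc = 11950.7 km
Rhumb line: Δψ = -1.6849, q = Δφ/Δψ = 0.8018, d_rh = R√(Δφ²+q²Δλ²) = 12435.3 km
Excess = 12435.3 − 11950.7 = 484.6 ≈ 485 km

485 km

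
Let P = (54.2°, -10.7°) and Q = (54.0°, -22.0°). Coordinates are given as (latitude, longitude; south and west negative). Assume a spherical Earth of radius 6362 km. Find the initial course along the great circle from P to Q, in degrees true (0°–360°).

θ = atan2( sin Δλ·cos φ₂ ,  cos φ₁ sin φ₂ − sin φ₁ cos φ₂ cos Δλ )
  = atan2(-0.1152, +0.0058) = 272.86°

272.9°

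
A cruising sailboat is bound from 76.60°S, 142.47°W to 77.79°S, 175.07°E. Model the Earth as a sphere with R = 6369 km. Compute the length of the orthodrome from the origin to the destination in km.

1031 km

cos σ = sin φ₁ sin φ₂ + cos φ₁ cos φ₂ cos Δλ
      = sin(-76.60°)sin(-77.79°) + cos(-76.60°)cos(-77.79°)cos(-42.46°) = 0.9869
σ = 9.273° → d = Rσ = 6369·0.16185 = 1031 km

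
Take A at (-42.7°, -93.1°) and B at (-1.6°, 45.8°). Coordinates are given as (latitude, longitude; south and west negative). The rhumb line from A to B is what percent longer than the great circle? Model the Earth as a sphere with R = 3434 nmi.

7.5%

Great circle: σ = 2.1349 rad → d_gc = Rσ = 7331.2 nmi
Rhumb: Δφ = +0.7173, Δλ = +2.4243, Δψ = +0.7978, q = Δφ/Δψ = 0.8992 → d_rh = R√(Δφ²+q²Δλ²) = 7880.4 nmi
Excess = (7880.4 − 7331.2) / 7331.2 = 549.2 / 7331.2 = 7.49% ≈ 7.5%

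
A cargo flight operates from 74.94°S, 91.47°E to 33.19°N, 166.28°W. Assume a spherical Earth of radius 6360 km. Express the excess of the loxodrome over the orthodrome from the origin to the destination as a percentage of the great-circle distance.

Great circle: σ = 2.1831 rad → d_gc = Rσ = 13884.5 km
Rhumb: Δφ = +1.8872, Δλ = +1.7846, Δψ = +2.6382, q = Δφ/Δψ = 0.7153 → d_rh = R√(Δφ²+q²Δλ²) = 14490.9 km
Excess = (14490.9 − 13884.5) / 13884.5 = 606.4 / 13884.5 = 4.37% ≈ 4.4%

4.4%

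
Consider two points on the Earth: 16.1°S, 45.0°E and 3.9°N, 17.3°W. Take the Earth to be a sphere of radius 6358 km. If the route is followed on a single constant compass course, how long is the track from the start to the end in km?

Rhumb course C = atan2(Δλ, Δψ) with Δψ = ln[tan(π/4+φ₂/2)/tan(π/4+φ₁/2)] = +0.3529, Δλ = -1.0873 → C = 287.98°
d = R·|Δφ| / |cos C| = 6358·0.34907 / 0.30869 = 7189 km

7189 km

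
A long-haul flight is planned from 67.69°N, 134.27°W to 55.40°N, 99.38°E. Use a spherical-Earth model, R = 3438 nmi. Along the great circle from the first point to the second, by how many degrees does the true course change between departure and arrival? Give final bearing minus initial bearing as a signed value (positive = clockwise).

-120.5°

At departure: θ₁ = atan2(sin Δλ cos φ₂, cos φ₁ sin φ₂ − sin φ₁ cos φ₂ cos Δλ) = 323.75°
At arrival: θ₂ = atan2(sin Δλ cos φ₁, −cos φ₂ sin φ₁ + sin φ₂ cos φ₁ cos Δλ) = 203.28°
Δθ = θ₂ − θ₁ = -120.5°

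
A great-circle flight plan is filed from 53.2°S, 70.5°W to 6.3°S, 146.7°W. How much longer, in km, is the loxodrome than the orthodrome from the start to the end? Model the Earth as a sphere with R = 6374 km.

201 km

Great circle: cos σ = sin φ₁ sin φ₂ + cos φ₁ cos φ₂ cos Δλ,  σ = 1.3388 rad → d_gc = 8533.7 km
Rhumb line: Δψ = +0.9905, q = Δφ/Δψ = 0.8264, d_rh = R√(Δφ²+q²Δλ²) = 8735.1 km
Excess = 8735.1 − 8533.7 = 201.4 ≈ 201 km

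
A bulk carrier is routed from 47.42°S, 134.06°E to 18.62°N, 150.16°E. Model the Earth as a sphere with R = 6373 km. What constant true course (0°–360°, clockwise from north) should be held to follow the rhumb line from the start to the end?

Δψ = ln[tan(π/4+φ₂/2)/tan(π/4+φ₁/2)] = +1.2733
Δλ = +0.2810 rad (taken the short way round)
course = atan2(Δλ, Δψ) = 12.45°

12.4°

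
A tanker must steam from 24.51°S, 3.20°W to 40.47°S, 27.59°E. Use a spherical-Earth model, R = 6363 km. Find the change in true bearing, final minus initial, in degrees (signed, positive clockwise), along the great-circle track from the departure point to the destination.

-17.0°

At departure: θ₁ = atan2(sin Δλ cos φ₂, cos φ₁ sin φ₂ − sin φ₁ cos φ₂ cos Δλ) = 129.36°
At arrival: θ₂ = atan2(sin Δλ cos φ₁, −cos φ₂ sin φ₁ + sin φ₂ cos φ₁ cos Δλ) = 112.37°
Δθ = θ₂ − θ₁ = -17.0°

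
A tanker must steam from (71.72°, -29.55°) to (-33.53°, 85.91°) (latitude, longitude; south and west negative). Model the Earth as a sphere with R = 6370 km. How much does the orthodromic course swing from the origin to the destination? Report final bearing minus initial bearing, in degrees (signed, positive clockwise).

+81.0°

Initial bearing θ₁ = atan2(sin Δλ cos φ₂, cos φ₁ sin φ₂ − sin φ₁ cos φ₂ cos Δλ) = 77.49°
Final bearing θ₂ = (initial bearing from the destination back to the start) + 180° = 158.45°
Δθ = θ₂ − θ₁ = +81.0°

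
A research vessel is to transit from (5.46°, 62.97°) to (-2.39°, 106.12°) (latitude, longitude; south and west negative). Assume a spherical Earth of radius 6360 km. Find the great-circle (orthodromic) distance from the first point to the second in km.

cos σ = sin φ₁ sin φ₂ + cos φ₁ cos φ₂ cos Δλ
      = sin(5.46°)sin(-2.39°) + cos(5.46°)cos(-2.39°)cos(43.15°) = 0.7217
σ = 43.809° → d = Rσ = 6360·0.76460 = 4863 km

4863 km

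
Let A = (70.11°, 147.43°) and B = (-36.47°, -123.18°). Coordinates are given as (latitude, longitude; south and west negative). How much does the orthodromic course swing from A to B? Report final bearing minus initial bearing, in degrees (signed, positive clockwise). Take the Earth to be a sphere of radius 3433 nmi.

+51.2°

Initial bearing θ₁ = atan2(sin Δλ cos φ₂, cos φ₁ sin φ₂ − sin φ₁ cos φ₂ cos Δλ) = 104.65°
Final bearing θ₂ = (initial bearing from the destination back to the start) + 180° = 155.84°
Δθ = θ₂ − θ₁ = +51.2°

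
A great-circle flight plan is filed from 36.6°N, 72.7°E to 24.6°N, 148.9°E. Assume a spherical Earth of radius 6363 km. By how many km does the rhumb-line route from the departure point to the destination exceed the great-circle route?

162 km

Great circle: cos σ = sin φ₁ sin φ₂ + cos φ₁ cos φ₂ cos Δλ,  σ = 1.1348 rad → d_gc = 7220.7 km
Rhumb line: Δψ = -0.2441, q = Δφ/Δψ = 0.8581, d_rh = R√(Δφ²+q²Δλ²) = 7382.5 km
Excess = 7382.5 − 7220.7 = 161.8 ≈ 162 km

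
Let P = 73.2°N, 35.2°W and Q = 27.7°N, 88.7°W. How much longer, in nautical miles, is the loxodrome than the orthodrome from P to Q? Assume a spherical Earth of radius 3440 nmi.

75 nmi

Great circle: cos σ = sin φ₁ sin φ₂ + cos φ₁ cos φ₂ cos Δλ,  σ = 0.9308 rad → d_gc = 3201.8 nmi
Rhumb line: Δψ = -1.4093, q = Δφ/Δψ = 0.5635, d_rh = R√(Δφ²+q²Δλ²) = 3277.0 nmi
Excess = 3277.0 − 3201.8 = 75.2 ≈ 75 nmi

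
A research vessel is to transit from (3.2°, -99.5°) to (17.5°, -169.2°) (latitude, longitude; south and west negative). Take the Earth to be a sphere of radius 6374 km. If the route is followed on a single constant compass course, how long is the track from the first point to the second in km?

7771 km

Δψ = ln[tan(π/4+φ₂/2)/tan(π/4+φ₁/2)] = +0.2544;  Δφ = +0.2496 rad,  Δλ = -1.2165 rad
q = Δφ/Δψ = 0.9810
d = R·√(Δφ² + q²Δλ²) = 6374·1.21920 = 7771 km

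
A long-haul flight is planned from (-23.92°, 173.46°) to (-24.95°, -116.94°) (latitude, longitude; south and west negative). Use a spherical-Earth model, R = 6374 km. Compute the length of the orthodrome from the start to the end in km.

Haversine: a = sin²(Δφ/2)+cos φ₁ cos φ₂ sin²(Δλ/2) = 0.27003;  σ = 2·atan2(√a,√(1−a))
σ = 62.617° → d = Rσ = 6374·1.09288 = 6966 km

6966 km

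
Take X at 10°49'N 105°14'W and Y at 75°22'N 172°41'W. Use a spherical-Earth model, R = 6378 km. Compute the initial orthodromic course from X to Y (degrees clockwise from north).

θ = atan2( sin Δλ·cos φ₂ ,  cos φ₁ sin φ₂ − sin φ₁ cos φ₂ cos Δλ )
  = atan2(-0.2333, +0.9322) = 345.95°

345.9°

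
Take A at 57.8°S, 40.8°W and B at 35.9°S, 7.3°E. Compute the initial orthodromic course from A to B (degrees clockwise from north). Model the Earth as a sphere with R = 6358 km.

θ = atan2( sin Δλ·cos φ₂ ,  cos φ₁ sin φ₂ − sin φ₁ cos φ₂ cos Δλ )
  = atan2(+0.6029, +0.1453) = 76.45°

76.5°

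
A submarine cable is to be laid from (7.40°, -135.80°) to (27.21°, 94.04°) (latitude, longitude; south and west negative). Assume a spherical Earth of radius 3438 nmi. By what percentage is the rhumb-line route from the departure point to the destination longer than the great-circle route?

3.7%

Great circle: σ = 2.1058 rad → d_gc = Rσ = 7239.9 nmi
Rhumb: Δφ = +0.3457, Δλ = -2.2717, Δψ = +0.3643, q = Δφ/Δψ = 0.9490 → d_rh = R√(Δφ²+q²Δλ²) = 7506.8 nmi
Excess = (7506.8 − 7239.9) / 7239.9 = 266.9 / 7239.9 = 3.69% ≈ 3.7%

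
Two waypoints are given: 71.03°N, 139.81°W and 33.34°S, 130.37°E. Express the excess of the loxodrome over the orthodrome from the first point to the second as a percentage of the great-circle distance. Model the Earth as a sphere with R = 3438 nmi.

2.7%

Great circle: σ = 2.1164 rad → d_gc = Rσ = 7276.1 nmi
Rhumb: Δφ = -1.8216, Δλ = -1.5677, Δψ = -2.4071, q = Δφ/Δψ = 0.7567 → d_rh = R√(Δφ²+q²Δλ²) = 7473.7 nmi
Excess = (7473.7 − 7276.1) / 7276.1 = 197.6 / 7276.1 = 2.72% ≈ 2.7%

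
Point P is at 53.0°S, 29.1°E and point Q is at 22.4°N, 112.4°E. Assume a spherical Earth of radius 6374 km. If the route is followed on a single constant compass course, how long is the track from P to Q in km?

11696 km

Rhumb course C = atan2(Δλ, Δψ) with Δψ = ln[tan(π/4+φ₂/2)/tan(π/4+φ₁/2)] = +1.4961, Δλ = +1.4539 → C = 44.18°
d = R·|Δφ| / |cos C| = 6374·1.31598 / 0.71717 = 11696 km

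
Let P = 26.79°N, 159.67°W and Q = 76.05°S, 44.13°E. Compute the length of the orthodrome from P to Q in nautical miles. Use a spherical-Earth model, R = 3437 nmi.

cos σ = sin φ₁ sin φ₂ + cos φ₁ cos φ₂ cos Δλ
      = sin(26.79°)sin(-76.05°) + cos(26.79°)cos(-76.05°)cos(-156.20°) = -0.6343
σ = 129.370° → d = Rσ = 3437·2.25793 = 7761 nmi

7761 nmi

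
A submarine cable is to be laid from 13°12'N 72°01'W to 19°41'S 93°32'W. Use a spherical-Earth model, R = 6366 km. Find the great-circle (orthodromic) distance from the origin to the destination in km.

4346 km

cos σ = sin φ₁ sin φ₂ + cos φ₁ cos φ₂ cos Δλ
      = sin(13.20°)sin(-19.68°) + cos(13.20°)cos(-19.68°)cos(-21.52°) = 0.7759
σ = 39.114° → d = Rσ = 6366·0.68266 = 4346 km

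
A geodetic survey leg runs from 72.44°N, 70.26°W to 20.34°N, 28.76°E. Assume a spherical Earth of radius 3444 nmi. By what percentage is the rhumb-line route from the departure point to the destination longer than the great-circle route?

8.2%

Great circle: σ = 1.2797 rad → d_gc = Rσ = 4407.1 nmi
Rhumb: Δφ = -0.9093, Δλ = +1.7282, Δψ = -1.5052, q = Δφ/Δψ = 0.6041 → d_rh = R√(Δφ²+q²Δλ²) = 4768.3 nmi
Excess = (4768.3 − 4407.1) / 4407.1 = 361.2 / 4407.1 = 8.20% ≈ 8.2%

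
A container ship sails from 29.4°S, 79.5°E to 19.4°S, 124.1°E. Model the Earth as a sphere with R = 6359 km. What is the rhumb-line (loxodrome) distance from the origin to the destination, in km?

4635 km

Rhumb course C = atan2(Δλ, Δψ) with Δψ = ln[tan(π/4+φ₂/2)/tan(π/4+φ₁/2)] = +0.1920, Δλ = +0.7784 → C = 76.14°
d = R·|Δφ| / |cos C| = 6359·0.17453 / 0.23947 = 4635 km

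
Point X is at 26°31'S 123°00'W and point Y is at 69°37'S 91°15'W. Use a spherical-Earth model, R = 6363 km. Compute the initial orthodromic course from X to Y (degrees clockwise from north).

165.5°

N = sin Δλ·cos φ₂ = +0.1833;  D = cos φ₁ sin φ₂ − sin φ₁ cos φ₂ cos Δλ = -0.7065
initial course = atan2(N, D) = 165.46°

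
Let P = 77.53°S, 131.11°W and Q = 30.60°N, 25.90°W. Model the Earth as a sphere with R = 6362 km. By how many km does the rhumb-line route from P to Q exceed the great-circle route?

730 km

Great circle: cos σ = sin φ₁ sin φ₂ + cos φ₁ cos φ₂ cos Δλ,  σ = 2.1481 rad → d_gc = 13666.4 km
Rhumb line: Δψ = +2.7755, q = Δφ/Δψ = 0.6800, d_rh = R√(Δφ²+q²Δλ²) = 14396.3 km
Excess = 14396.3 − 13666.4 = 729.9 ≈ 730 km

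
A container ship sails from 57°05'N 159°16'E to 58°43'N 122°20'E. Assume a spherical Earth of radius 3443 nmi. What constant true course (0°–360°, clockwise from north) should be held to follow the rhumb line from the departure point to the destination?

Δψ = ln[tan(π/4+φ₂/2)/tan(π/4+φ₁/2)] = +0.0537
Δλ = -0.6446 rad (taken the short way round)
course = atan2(Δλ, Δψ) = 274.76°

274.8°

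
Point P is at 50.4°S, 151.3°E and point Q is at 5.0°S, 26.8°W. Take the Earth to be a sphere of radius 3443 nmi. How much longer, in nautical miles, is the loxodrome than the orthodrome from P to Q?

Great circle: cos σ = sin φ₁ sin φ₂ + cos φ₁ cos φ₂ cos Δλ,  σ = 2.1743 rad → d_gc = 7486.0 nmi
Rhumb line: Δψ = +0.9342, q = Δφ/Δψ = 0.8482, d_rh = R√(Δφ²+q²Δλ²) = 9478.6 nmi
Excess = 9478.6 − 7486.0 = 1992.6 ≈ 1993 nmi

1993 nmi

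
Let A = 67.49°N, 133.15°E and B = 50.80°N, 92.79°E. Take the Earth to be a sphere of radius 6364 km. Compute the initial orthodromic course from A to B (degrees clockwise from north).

250.1°

N = sin Δλ·cos φ₂ = -0.4093;  D = cos φ₁ sin φ₂ − sin φ₁ cos φ₂ cos Δλ = -0.1482
initial course = atan2(N, D) = 250.09°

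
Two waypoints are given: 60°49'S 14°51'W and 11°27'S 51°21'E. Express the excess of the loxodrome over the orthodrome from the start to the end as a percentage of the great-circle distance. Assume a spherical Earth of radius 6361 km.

Great circle: σ = 1.1959 rad → d_gc = Rσ = 7607.2 km
Rhumb: Δφ = +0.8616, Δλ = +1.1554, Δψ = +1.1446, q = Δφ/Δψ = 0.7527 → d_rh = R√(Δφ²+q²Δλ²) = 7787.4 km
Excess = (7787.4 − 7607.2) / 7607.2 = 180.2 / 7607.2 = 2.37% ≈ 2.4%

2.4%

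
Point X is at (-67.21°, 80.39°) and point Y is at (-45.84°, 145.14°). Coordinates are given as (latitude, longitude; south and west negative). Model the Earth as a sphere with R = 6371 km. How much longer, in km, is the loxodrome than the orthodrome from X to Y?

172 km

Great circle: cos σ = sin φ₁ sin φ₂ + cos φ₁ cos φ₂ cos Δλ,  σ = 0.6817 rad → d_gc = 4343.1 km
Rhumb line: Δψ = +0.6995, q = Δφ/Δψ = 0.5332, d_rh = R√(Δφ²+q²Δλ²) = 4515.0 km
Excess = 4515.0 − 4343.1 = 171.9 ≈ 172 km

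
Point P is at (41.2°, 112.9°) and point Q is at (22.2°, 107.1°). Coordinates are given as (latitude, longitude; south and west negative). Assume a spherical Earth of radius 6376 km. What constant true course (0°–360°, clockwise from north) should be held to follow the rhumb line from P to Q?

194.4°

Meridional parts: M(φ₁)=+0.7905, M(φ₂)=+0.3975 → ΔM = -0.3930;  Δλ = -0.1012 rad
tan C = Δλ / ΔM = +0.2576 → C = 194.45°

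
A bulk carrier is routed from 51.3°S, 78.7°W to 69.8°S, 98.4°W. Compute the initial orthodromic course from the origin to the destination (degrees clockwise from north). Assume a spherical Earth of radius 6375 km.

199.3°

N = sin Δλ·cos φ₂ = -0.1164;  D = cos φ₁ sin φ₂ − sin φ₁ cos φ₂ cos Δλ = -0.3331
initial course = atan2(N, D) = 199.26°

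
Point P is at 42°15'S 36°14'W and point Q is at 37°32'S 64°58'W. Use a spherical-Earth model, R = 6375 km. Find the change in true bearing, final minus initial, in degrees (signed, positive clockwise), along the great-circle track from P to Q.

+18.7°

At departure: θ₁ = atan2(sin Δλ cos φ₂, cos φ₁ sin φ₂ − sin φ₁ cos φ₂ cos Δλ) = 272.49°
At arrival: θ₂ = atan2(sin Δλ cos φ₁, −cos φ₂ sin φ₁ + sin φ₂ cos φ₁ cos Δλ) = 291.16°
Δθ = θ₂ − θ₁ = +18.7°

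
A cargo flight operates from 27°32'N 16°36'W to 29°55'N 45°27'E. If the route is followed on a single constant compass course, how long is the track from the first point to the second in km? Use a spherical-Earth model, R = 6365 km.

6050 km

Δψ = ln[tan(π/4+φ₂/2)/tan(π/4+φ₁/2)] = +0.0474;  Δφ = +0.0416 rad,  Δλ = +1.0830 rad
q = Δφ/Δψ = 0.8768
d = R·√(Δφ² + q²Δλ²) = 6365·0.95050 = 6050 km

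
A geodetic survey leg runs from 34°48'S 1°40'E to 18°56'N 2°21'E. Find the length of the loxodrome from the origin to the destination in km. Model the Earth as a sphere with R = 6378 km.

5982 km

Rhumb course C = atan2(Δλ, Δψ) with Δψ = ln[tan(π/4+φ₂/2)/tan(π/4+φ₁/2)] = +0.9852, Δλ = +0.0119 → C = 0.69°
d = R·|Δφ| / |cos C| = 6378·0.93782 / 0.99993 = 5982 km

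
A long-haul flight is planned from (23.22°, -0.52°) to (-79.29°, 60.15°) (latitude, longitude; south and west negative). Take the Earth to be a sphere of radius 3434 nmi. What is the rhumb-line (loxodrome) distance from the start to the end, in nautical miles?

Rhumb course C = atan2(Δλ, Δψ) with Δψ = ln[tan(π/4+φ₂/2)/tan(π/4+φ₁/2)] = -2.7841, Δλ = +1.0589 → C = 159.18°
d = R·|Δφ| / |cos C| = 3434·1.78914 / 0.93468 = 6573 nmi

6573 nmi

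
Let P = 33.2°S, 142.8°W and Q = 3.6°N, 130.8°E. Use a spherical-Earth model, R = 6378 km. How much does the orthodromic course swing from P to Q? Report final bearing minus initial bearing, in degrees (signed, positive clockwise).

Initial bearing θ₁ = atan2(sin Δλ cos φ₂, cos φ₁ sin φ₂ − sin φ₁ cos φ₂ cos Δλ) = 274.98°
Final bearing θ₂ = (initial bearing from the destination back to the start) + 180° = 303.36°
Δθ = θ₂ − θ₁ = +28.4°

+28.4°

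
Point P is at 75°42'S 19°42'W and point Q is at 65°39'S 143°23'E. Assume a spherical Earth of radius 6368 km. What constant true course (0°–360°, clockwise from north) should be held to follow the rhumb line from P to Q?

Δψ = ln[tan(π/4+φ₂/2)/tan(π/4+φ₁/2)] = +0.5423
Δλ = +2.8463 rad (taken the short way round)
course = atan2(Δλ, Δψ) = 79.21°

79.2°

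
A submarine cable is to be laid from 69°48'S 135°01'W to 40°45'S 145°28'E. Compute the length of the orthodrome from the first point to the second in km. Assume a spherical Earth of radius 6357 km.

cos σ = sin φ₁ sin φ₂ + cos φ₁ cos φ₂ cos Δλ
      = sin(-69.80°)sin(-40.75°) + cos(-69.80°)cos(-40.75°)cos(-79.52°) = 0.6602
σ = 48.684° → d = Rσ = 6357·0.84970 = 5402 km

5402 km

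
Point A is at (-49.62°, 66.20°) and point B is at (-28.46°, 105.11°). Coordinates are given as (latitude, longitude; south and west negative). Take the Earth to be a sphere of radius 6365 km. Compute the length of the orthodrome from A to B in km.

Haversine: a = sin²(Δφ/2)+cos φ₁ cos φ₂ sin²(Δλ/2) = 0.09690;  σ = 2·atan2(√a,√(1−a))
σ = 36.273° → d = Rσ = 6365·0.63308 = 4030 km

4030 km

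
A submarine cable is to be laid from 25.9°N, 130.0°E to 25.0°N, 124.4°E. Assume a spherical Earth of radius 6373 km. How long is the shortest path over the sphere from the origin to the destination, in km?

Haversine: a = sin²(Δφ/2)+cos φ₁ cos φ₂ sin²(Δλ/2) = 0.00201;  σ = 2·atan2(√a,√(1−a))
σ = 5.136° → d = Rσ = 6373·0.08963 = 571 km

571 km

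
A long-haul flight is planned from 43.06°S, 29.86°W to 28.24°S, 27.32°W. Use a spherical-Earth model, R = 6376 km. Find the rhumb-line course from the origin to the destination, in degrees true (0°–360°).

Meridional parts: M(φ₁)=-0.8343, M(φ₂)=-0.5141 → ΔM = +0.3201;  Δλ = +0.0443 rad
tan C = Δλ / ΔM = +0.1385 → C = 7.88°

7.9°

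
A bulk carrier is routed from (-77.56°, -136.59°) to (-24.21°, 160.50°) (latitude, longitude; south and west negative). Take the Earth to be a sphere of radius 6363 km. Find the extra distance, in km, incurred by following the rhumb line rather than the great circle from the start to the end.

223 km

Great circle: cos σ = sin φ₁ sin φ₂ + cos φ₁ cos φ₂ cos Δλ,  σ = 1.0588 rad → d_gc = 6737.1 km
Rhumb line: Δψ = +1.7808, q = Δφ/Δψ = 0.5229, d_rh = R√(Δφ²+q²Δλ²) = 6960.5 km
Excess = 6960.5 − 6737.1 = 223.4 ≈ 223 km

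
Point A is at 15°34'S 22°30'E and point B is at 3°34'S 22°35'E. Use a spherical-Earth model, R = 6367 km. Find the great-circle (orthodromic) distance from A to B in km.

Haversine: a = sin²(Δφ/2)+cos φ₁ cos φ₂ sin²(Δλ/2) = 0.01093;  σ = 2·atan2(√a,√(1−a))
σ = 12.000° → d = Rσ = 6367·0.20944 = 1334 km

1334 km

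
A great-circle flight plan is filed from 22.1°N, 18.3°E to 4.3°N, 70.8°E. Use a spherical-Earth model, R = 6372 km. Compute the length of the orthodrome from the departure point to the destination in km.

5983 km

cos σ = sin φ₁ sin φ₂ + cos φ₁ cos φ₂ cos Δλ
      = sin(22.10°)sin(4.30°) + cos(22.10°)cos(4.30°)cos(52.50°) = 0.5907
σ = 53.796° → d = Rσ = 6372·0.93892 = 5983 km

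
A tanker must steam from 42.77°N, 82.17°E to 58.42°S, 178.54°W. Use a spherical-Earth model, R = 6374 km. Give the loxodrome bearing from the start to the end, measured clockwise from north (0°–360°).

Meridional parts: M(φ₁)=+0.8274, M(φ₂)=-1.2631 → ΔM = -2.0904;  Δλ = +1.7329 rad
tan C = Δλ / ΔM = -0.8290 → C = 140.34°

140.3°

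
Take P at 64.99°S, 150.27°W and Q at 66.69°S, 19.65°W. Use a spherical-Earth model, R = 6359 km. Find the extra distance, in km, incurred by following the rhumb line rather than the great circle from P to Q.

Great circle: cos σ = sin φ₁ sin φ₂ + cos φ₁ cos φ₂ cos Δλ,  σ = 0.7622 rad → d_gc = 4846.55 km
Rhumb line: Δψ = -0.0725, q = Δφ/Δψ = 0.4091, d_rh = R√(Δφ²+q²Δλ²) = 5934.01 km
Excess = 5934.01 − 4846.55 = 1087.46 ≈ 1087 km

1087 km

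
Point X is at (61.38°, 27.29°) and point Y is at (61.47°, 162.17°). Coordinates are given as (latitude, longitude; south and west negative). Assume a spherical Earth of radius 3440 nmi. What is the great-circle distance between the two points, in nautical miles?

cos σ = sin φ₁ sin φ₂ + cos φ₁ cos φ₂ cos Δλ
      = sin(61.38°)sin(61.47°) + cos(61.38°)cos(61.47°)cos(134.88°) = 0.6098
σ = 52.426° → d = Rσ = 3440·0.91500 = 3148 nmi

3148 nmi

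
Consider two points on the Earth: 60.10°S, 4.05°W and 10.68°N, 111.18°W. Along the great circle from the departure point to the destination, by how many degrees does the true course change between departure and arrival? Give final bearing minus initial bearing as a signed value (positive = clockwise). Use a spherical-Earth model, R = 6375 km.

Initial bearing θ₁ = atan2(sin Δλ cos φ₂, cos φ₁ sin φ₂ − sin φ₁ cos φ₂ cos Δλ) = 260.42°
Final bearing θ₂ = (initial bearing from the destination back to the start) + 180° = 329.99°
Δθ = θ₂ − θ₁ = +69.6°

+69.6°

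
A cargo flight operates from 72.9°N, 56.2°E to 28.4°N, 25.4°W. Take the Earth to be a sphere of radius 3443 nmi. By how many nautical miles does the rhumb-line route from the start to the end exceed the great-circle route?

211 nmi

Great circle: cos σ = sin φ₁ sin φ₂ + cos φ₁ cos φ₂ cos Δλ,  σ = 1.0560 rad → d_gc = 3635.7 nmi
Rhumb line: Δψ = -1.3775, q = Δφ/Δψ = 0.5638, d_rh = R√(Δφ²+q²Δλ²) = 3846.3 nmi
Excess = 3846.3 − 3635.7 = 210.6 ≈ 211 nmi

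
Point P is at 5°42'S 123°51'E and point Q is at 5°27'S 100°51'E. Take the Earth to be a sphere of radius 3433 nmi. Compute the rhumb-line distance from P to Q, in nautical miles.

1372 nmi

Δψ = ln[tan(π/4+φ₂/2)/tan(π/4+φ₁/2)] = +0.0044;  Δφ = +0.0044 rad,  Δλ = -0.4014 rad
q = Δφ/Δψ = 0.9953
d = R·√(Δφ² + q²Δλ²) = 3433·0.39955 = 1372 nmi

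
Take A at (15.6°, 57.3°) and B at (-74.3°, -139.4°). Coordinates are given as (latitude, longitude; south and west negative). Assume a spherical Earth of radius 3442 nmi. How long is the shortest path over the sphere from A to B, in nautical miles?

cos σ = sin φ₁ sin φ₂ + cos φ₁ cos φ₂ cos Δλ
      = sin(15.60°)sin(-74.30°) + cos(15.60°)cos(-74.30°)cos(163.30°) = -0.5085
σ = 120.566° → d = Rσ = 3442·2.10427 = 7243 nmi

7243 nmi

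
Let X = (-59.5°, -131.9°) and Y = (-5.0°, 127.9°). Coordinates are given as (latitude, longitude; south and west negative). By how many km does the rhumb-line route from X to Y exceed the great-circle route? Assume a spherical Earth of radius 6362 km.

Great circle: cos σ = sin φ₁ sin φ₂ + cos φ₁ cos φ₂ cos Δλ,  σ = 1.5852 rad → d_gc = 10085.3 km
Rhumb line: Δψ = +1.2123, q = Δφ/Δψ = 0.7847, d_rh = R√(Δφ²+q²Δλ²) = 10622.4 km
Excess = 10622.4 − 10085.3 = 537.1 ≈ 537 km

537 km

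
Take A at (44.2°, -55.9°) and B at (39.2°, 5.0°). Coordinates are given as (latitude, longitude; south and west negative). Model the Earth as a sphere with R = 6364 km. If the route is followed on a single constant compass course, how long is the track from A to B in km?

Δψ = ln[tan(π/4+φ₂/2)/tan(π/4+φ₁/2)] = -0.1170;  Δφ = -0.0873 rad,  Δλ = +1.0629 rad
q = Δφ/Δψ = 0.7460
d = R·√(Δφ² + q²Δλ²) = 6364·0.79774 = 5077 km

5077 km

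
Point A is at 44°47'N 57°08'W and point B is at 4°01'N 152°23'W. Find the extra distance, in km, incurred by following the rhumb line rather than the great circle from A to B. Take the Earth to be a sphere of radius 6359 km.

Great circle: cos σ = sin φ₁ sin φ₂ + cos φ₁ cos φ₂ cos Δλ,  σ = 1.5862 rad → d_gc = 10086.90 km
Rhumb line: Δψ = -0.8059, q = Δφ/Δψ = 0.8829, d_rh = R√(Δφ²+q²Δλ²) = 10372.38 km
Excess = 10372.38 − 10086.90 = 285.48 ≈ 285 km

285 km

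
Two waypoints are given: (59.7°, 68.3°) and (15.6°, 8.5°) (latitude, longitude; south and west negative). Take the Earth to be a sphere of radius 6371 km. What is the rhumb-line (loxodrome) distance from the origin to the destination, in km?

Δψ = ln[tan(π/4+φ₂/2)/tan(π/4+φ₁/2)] = -1.0308;  Δφ = -0.7697 rad,  Δλ = -1.0437 rad
q = Δφ/Δψ = 0.7467
d = R·√(Δφ² + q²Δλ²) = 6371·1.09532 = 6978 km

6978 km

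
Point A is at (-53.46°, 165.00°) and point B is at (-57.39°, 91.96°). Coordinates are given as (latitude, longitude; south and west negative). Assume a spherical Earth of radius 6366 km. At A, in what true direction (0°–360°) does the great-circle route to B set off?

233.9°

θ = atan2( sin Δλ·cos φ₂ ,  cos φ₁ sin φ₂ − sin φ₁ cos φ₂ cos Δλ )
  = atan2(-0.5155, -0.3752) = 233.95°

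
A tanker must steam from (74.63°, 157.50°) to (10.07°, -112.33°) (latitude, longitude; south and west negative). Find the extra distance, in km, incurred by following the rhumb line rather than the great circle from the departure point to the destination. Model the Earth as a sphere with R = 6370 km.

Great circle: cos σ = sin φ₁ sin φ₂ + cos φ₁ cos φ₂ cos Δλ,  σ = 1.4022 rad → d_gc = 8931.9 km
Rhumb line: Δψ = -1.8263, q = Δφ/Δψ = 0.6170, d_rh = R√(Δφ²+q²Δλ²) = 9475.0 km
Excess = 9475.0 − 8931.9 = 543.1 ≈ 543 km

543 km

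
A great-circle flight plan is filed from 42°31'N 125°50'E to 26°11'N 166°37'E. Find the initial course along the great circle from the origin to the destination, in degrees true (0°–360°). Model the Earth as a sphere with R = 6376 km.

θ = atan2( sin Δλ·cos φ₂ ,  cos φ₁ sin φ₂ − sin φ₁ cos φ₂ cos Δλ )
  = atan2(+0.5862, -0.1340) = 102.87°

102.9°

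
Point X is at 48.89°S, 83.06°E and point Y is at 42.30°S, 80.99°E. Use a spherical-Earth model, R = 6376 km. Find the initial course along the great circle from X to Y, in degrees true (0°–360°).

346.9°

θ = atan2( sin Δλ·cos φ₂ ,  cos φ₁ sin φ₂ − sin φ₁ cos φ₂ cos Δλ )
  = atan2(-0.0267, +0.1144) = 346.86°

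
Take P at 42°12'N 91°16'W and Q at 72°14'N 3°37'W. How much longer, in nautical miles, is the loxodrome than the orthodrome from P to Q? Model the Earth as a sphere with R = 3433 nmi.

228 nmi

Great circle: cos σ = sin φ₁ sin φ₂ + cos φ₁ cos φ₂ cos Δλ,  σ = 0.8646 rad → d_gc = 2968.1 nmi
Rhumb line: Δψ = +1.0421, q = Δφ/Δψ = 0.5030, d_rh = R√(Δφ²+q²Δλ²) = 3196.3 nmi
Excess = 3196.3 − 2968.1 = 228.2 ≈ 228 nmi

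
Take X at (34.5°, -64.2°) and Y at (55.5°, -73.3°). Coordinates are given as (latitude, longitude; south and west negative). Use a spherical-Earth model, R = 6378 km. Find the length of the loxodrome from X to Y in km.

Δψ = ln[tan(π/4+φ₂/2)/tan(π/4+φ₁/2)] = +0.5273;  Δφ = +0.3665 rad,  Δλ = -0.1588 rad
q = Δφ/Δψ = 0.6950
d = R·√(Δφ² + q²Δλ²) = 6378·0.38278 = 2441 km

2441 km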